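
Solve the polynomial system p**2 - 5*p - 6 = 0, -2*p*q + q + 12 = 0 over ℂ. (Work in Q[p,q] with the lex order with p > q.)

{(-1, -4), (6, 12/11)}

Compute a lex Gröbner basis by Buchberger's algorithm.
f_1 = p**2 - 5*p - 6, LT = p**2.
f_2 = -2*p*q + q + 12, LT = p*q.

S(f_1,f_2): lcm = p**2*q. S = -9/2*p*q + 6*p - 6*q.
  leading term p*q: subtract (9/4)·f_2 from -9/2*p*q + 6*p - 6*q → 6*p - 33/4*q - 27
  leading term p: no divisor's leading term divides it; move 6*p to the remainder.
  leading term q: no divisor's leading term divides it; move -33/4*q to the remainder.
  leading term 1: no divisor's leading term divides it; move -27 to the remainder.
  remainder 6*p - 33/4*q - 27 ≠ 0; add h_3 = 6*p - 33/4*q - 27 to the basis.

S(f_2,h_3): lcm = p*q. S = 11/8*q**2 + 4*q - 6.
  leading term q**2: no divisor's leading term divides it; move 11/8*q**2 to the remainder.
  leading term q: no divisor's leading term divides it; move 4*q to the remainder.
  leading term 1: no divisor's leading term divides it; move -6 to the remainder.
  remainder 11/8*q**2 + 4*q - 6 ≠ 0; add h_4 = 11/8*q**2 + 4*q - 6 to the basis.

The other S-polynomials (S(f_1,h_3), S(f_1,h_4), S(f_2,h_4), S(h_3,h_4)) all reduce to 0 modulo the current basis, so we have a Gröbner basis.
Inter-reduce: drop elements whose leading term is divisible by another's, tail-reduce, and make monic.
Reduced Gröbner basis: {p - 11/8*q - 9/2, q**2 + 32/11*q - 48/11}.

A lex Gröbner basis eliminates variables successively. Here q**2 + 32/11*q - 48/11 depends only on q, with roots {-4, 12/11}; lifting each root through the earlier basis elements recovers the full solutions.
  q = -4: the earlier basis element becomes p + 1 = 0, giving p = -1 — point (-1, -4).
  q = 12/11: the earlier basis element becomes p - 6 = 0, giving p = 6 — point (6, 12/11).
Check: every point annihilates each of the original generators.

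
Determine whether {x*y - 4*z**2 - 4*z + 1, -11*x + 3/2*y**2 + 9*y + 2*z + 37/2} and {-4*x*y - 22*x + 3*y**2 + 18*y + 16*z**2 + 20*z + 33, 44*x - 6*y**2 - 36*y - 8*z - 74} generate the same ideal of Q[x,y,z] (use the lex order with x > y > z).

Two ideals are equal iff their reduced Gröbner bases coincide (the reduced basis is unique for a fixed ordering).
Buchberger on the first generating set:
f_1 = x*y - 4*z**2 - 4*z + 1, LT = x*y.
f_2 = -11*x + 3/2*y**2 + 9*y + 2*z + 37/2, LT = x.

S(f_1,f_2): lcm = x*y. S = 3/22*y**3 + 9/11*y**2 + 2/11*y*z + 37/22*y - 4*z**2 - 4*z + 1.
  leading term y**3: no divisor's leading term divides it; move 3/22*y**3 to the remainder.
  leading term y**2: no divisor's leading term divides it; move 9/11*y**2 to the remainder.
  leading term y*z: no divisor's leading term divides it; move 2/11*y*z to the remainder.
  leading term y: no divisor's leading term divides it; move 37/22*y to the remainder.
  leading term z**2: no divisor's leading term divides it; move -4*z**2 to the remainder.
  leading term z: no divisor's leading term divides it; move -4*z to the remainder.
  leading term 1: no divisor's leading term divides it; move 1 to the remainder.
  remainder 3/22*y**3 + 9/11*y**2 + 2/11*y*z + 37/22*y - 4*z**2 - 4*z + 1 ≠ 0; add g_3 = 3/22*y**3 + 9/11*y**2 + 2/11*y*z + 37/22*y - 4*z**2 - 4*z + 1 to the basis.

The other S-polynomials (S(f_1,g_3), S(f_2,g_3)) all reduce to 0 modulo the current basis, so we have a Gröbner basis.
Inter-reduce: drop elements whose leading term is divisible by another's, tail-reduce, and make monic.
Reduced Gröbner basis: {x - 3/22*y**2 - 9/11*y - 2/11*z - 37/22, y**3 + 6*y**2 + 4/3*y*z + 37/3*y - 88/3*z**2 - 88/3*z + 22/3}.

Buchberger on the second generating set:
h_1 = -4*x*y - 22*x + 3*y**2 + 18*y + 16*z**2 + 20*z + 33, LT = x*y.
h_2 = 44*x - 6*y**2 - 36*y - 8*z - 74, LT = x.

S(h_1,h_2): lcm = x*y. S = 11/2*x + 3/22*y**3 + 3/44*y**2 + 2/11*y*z - 31/11*y - 4*z**2 - 5*z - 33/4.
  leading term x: subtract (1/8)·h_2 from 11/2*x + 3/22*y**3 + 3/44*y**2 + 2/11*y*z - 31/11*y - 4*z**2 - 5*z - 33/4 → 3/22*y**3 + 9/11*y**2 + 2/11*y*z + 37/22*y - 4*z**2 - 4*z + 1
  leading term y**3: no divisor's leading term divides it; move 3/22*y**3 to the remainder.
  leading term y**2: no divisor's leading term divides it; move 9/11*y**2 to the remainder.
  leading term y*z: no divisor's leading term divides it; move 2/11*y*z to the remainder.
  leading term y: no divisor's leading term divides it; move 37/22*y to the remainder.
  leading term z**2: no divisor's leading term divides it; move -4*z**2 to the remainder.
  leading term z: no divisor's leading term divides it; move -4*z to the remainder.
  leading term 1: no divisor's leading term divides it; move 1 to the remainder.
  remainder 3/22*y**3 + 9/11*y**2 + 2/11*y*z + 37/22*y - 4*z**2 - 4*z + 1 ≠ 0; add k_3 = 3/22*y**3 + 9/11*y**2 + 2/11*y*z + 37/22*y - 4*z**2 - 4*z + 1 to the basis.

The other S-polynomials (S(h_1,k_3), S(h_2,k_3)) all reduce to 0 modulo the current basis, so we have a Gröbner basis.
Inter-reduce: drop elements whose leading term is divisible by another's, tail-reduce, and make monic.
Reduced Gröbner basis: {x - 3/22*y**2 - 9/11*y - 2/11*z - 37/22, y**3 + 6*y**2 + 4/3*y*z + 37/3*y - 88/3*z**2 - 88/3*z + 22/3}.

The two bases agree; hence the ideals are identical.

Yes, the ideals are equal.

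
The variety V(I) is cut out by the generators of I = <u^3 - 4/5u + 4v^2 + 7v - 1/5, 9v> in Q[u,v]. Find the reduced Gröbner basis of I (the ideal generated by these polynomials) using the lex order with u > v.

G = {u^3 - 4/5u - 1/5, v}

The reduced Gröbner basis is the canonical form of the ideal for this ordering.

f_1 = u^3 - 4/5u + 4v^2 + 7v - 1/5, LT = u^3.
f_2 = 9v, LT = v.

The S-polynomials (S(f_1,f_2)) all reduce to 0 modulo the current basis, so we have a Gröbner basis.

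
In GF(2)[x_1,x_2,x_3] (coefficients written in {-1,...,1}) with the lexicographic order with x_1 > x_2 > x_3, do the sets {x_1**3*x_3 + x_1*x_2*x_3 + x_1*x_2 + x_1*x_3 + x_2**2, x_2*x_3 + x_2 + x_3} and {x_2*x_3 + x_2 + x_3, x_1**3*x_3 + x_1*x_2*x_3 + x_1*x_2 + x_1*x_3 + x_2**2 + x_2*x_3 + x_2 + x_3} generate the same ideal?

For a fixed monomial order, each ideal has a unique reduced Gröbner basis; comparing bases decides equality.
Buchberger on the first generating set:
f_1 = x_1**3*x_3 + x_1*x_2*x_3 + x_1*x_2 + x_1*x_3 + x_2**2, LT = x_1**3*x_3.
f_2 = x_2*x_3 + x_2 + x_3, LT = x_2*x_3.

S(f_1,f_2): lcm = x_1**3*x_2*x_3. S = x_1**3*x_2 + x_1**3*x_3 + x_1*x_2**2*x_3 + x_1*x_2**2 + x_1*x_2*x_3 + x_2**3.
  leading term x_1**3*x_2: no divisor's leading term divides it; move x_1**3*x_2 to the remainder.
  leading term x_1**3*x_3: subtract (1)·f_1 from x_1**3*x_3 + x_1*x_2**2*x_3 + x_1*x_2**2 + x_1*x_2*x_3 + x_2**3 → x_1*x_2**2*x_3 + x_1*x_2**2 + x_1*x_2 + x_1*x_3 + x_2**3 + x_2**2
  leading term x_1*x_2**2*x_3: subtract (x_1*x_2)·f_2 from x_1*x_2**2*x_3 + x_1*x_2**2 + x_1*x_2 + x_1*x_3 + x_2**3 + x_2**2 → x_1*x_2*x_3 + x_1*x_2 + x_1*x_3 + x_2**3 + x_2**2
  leading term x_1*x_2*x_3: subtract (x_1)·f_2 from x_1*x_2*x_3 + x_1*x_2 + x_1*x_3 + x_2**3 + x_2**2 → x_2**3 + x_2**2
  leading term x_2**3: no divisor's leading term divides it; move x_2**3 to the remainder.
  leading term x_2**2: no divisor's leading term divides it; move x_2**2 to the remainder.
  remainder x_1**3*x_2 + x_2**3 + x_2**2 ≠ 0; add g_3 = x_1**3*x_2 + x_2**3 + x_2**2 to the basis.

The other S-polynomials (S(f_1,g_3), S(f_2,g_3)) all reduce to 0 modulo the current basis, so we have a Gröbner basis.
Inter-reduce: drop elements whose leading term is divisible by another's, tail-reduce, and make monic.
Reduced Gröbner basis: {x_1**3*x_2 + x_2**3 + x_2**2, x_1**3*x_3 + x_2**2, x_2*x_3 + x_2 + x_3}.

Buchberger on the second generating set:
h_1 = x_2*x_3 + x_2 + x_3, LT = x_2*x_3.
h_2 = x_1**3*x_3 + x_1*x_2*x_3 + x_1*x_2 + x_1*x_3 + x_2**2 + x_2*x_3 + x_2 + x_3, LT = x_1**3*x_3.

S(h_1,h_2): lcm = x_1**3*x_2*x_3. S = x_1**3*x_2 + x_1**3*x_3 + x_1*x_2**2*x_3 + x_1*x_2**2 + x_1*x_2*x_3 + x_2**3 + x_2**2*x_3 + x_2**2 + x_2*x_3.
  leading term x_1**3*x_2: no divisor's leading term divides it; move x_1**3*x_2 to the remainder.
  leading term x_1**3*x_3: subtract (1)·h_2 from x_1**3*x_3 + x_1*x_2**2*x_3 + x_1*x_2**2 + x_1*x_2*x_3 + x_2**3 + x_2**2*x_3 + x_2**2 + x_2*x_3 → x_1*x_2**2*x_3 + x_1*x_2**2 + x_1*x_2 + x_1*x_3 + x_2**3 + x_2**2*x_3 + x_2 + x_3
  leading term x_1*x_2**2*x_3: subtract (x_1*x_2)·h_1 from x_1*x_2**2*x_3 + x_1*x_2**2 + x_1*x_2 + x_1*x_3 + x_2**3 + x_2**2*x_3 + x_2 + x_3 → x_1*x_2*x_3 + x_1*x_2 + x_1*x_3 + x_2**3 + x_2**2*x_3 + x_2 + x_3
  leading term x_1*x_2*x_3: subtract (x_1)·h_1 from x_1*x_2*x_3 + x_1*x_2 + x_1*x_3 + x_2**3 + x_2**2*x_3 + x_2 + x_3 → x_2**3 + x_2**2*x_3 + x_2 + x_3
  leading term x_2**3: no divisor's leading term divides it; move x_2**3 to the remainder.
  leading term x_2**2*x_3: subtract (x_2)·h_1 from x_2**2*x_3 + x_2 + x_3 → x_2**2 + x_2*x_3 + x_2 + x_3
  leading term x_2**2: no divisor's leading term divides it; move x_2**2 to the remainder.
  leading term x_2*x_3: subtract (1)·h_1 from x_2*x_3 + x_2 + x_3 → 0
  remainder x_1**3*x_2 + x_2**3 + x_2**2 ≠ 0; add k_3 = x_1**3*x_2 + x_2**3 + x_2**2 to the basis.

The other S-polynomials (S(h_1,k_3), S(h_2,k_3)) all reduce to 0 modulo the current basis, so we have a Gröbner basis.
Inter-reduce: drop elements whose leading term is divisible by another's, tail-reduce, and make monic.
Reduced Gröbner basis: {x_1**3*x_2 + x_2**3 + x_2**2, x_1**3*x_3 + x_2**2, x_2*x_3 + x_2 + x_3}.

These coincide, so the ideals are equal.

Yes, the ideals are equal.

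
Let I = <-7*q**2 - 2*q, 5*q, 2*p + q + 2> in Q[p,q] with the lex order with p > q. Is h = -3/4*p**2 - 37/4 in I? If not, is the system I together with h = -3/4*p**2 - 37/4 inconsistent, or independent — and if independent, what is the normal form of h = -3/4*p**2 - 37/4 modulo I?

Adjoining -3/4*p**2 - 37/4 makes the ideal the whole ring: the system is inconsistent.

First compute the reduced Gröbner basis of I by Buchberger's algorithm.
f_1 = -7*q**2 - 2*q, LT = q**2.
f_2 = 5*q, LT = q.
f_3 = 2*p + q + 2, LT = p.

The S-polynomials (S(f_1,f_2), S(f_1,f_3), S(f_2,f_3)) all reduce to 0 modulo the current basis, so we have a Gröbner basis.
Inter-reduce: drop elements whose leading term is divisible by another's, tail-reduce, and make monic.
Reduced Gröbner basis: {p + 1, q}.
Label its elements g_1 = p + 1, g_2 = q.

Reduce h = -3/4*p**2 - 37/4 modulo G:
  leading term p**2: subtract (-3/4*p)·g_1 from -3/4*p**2 - 37/4 → 3/4*p - 37/4
  leading term p: subtract (3/4)·g_1 from 3/4*p - 37/4 → -10
  leading term 1: no divisor's leading term divides it; move -10 to the remainder.
  normal form = -10.
The normal form is nonzero, so h ∉ I. Since h minus its normal form lies in I, I + (h) = I + (r) where r = -10; decide whether this ideal is the whole ring.
Here r = -10 is a nonzero constant, hence a unit: 1 ∈ I + (h), the Gröbner basis of I + (h) is {1}, and the enlarged system has no common solution — adjoining h is inconsistent.

The remainder on division by a Gröbner basis is unique — it is the normal form.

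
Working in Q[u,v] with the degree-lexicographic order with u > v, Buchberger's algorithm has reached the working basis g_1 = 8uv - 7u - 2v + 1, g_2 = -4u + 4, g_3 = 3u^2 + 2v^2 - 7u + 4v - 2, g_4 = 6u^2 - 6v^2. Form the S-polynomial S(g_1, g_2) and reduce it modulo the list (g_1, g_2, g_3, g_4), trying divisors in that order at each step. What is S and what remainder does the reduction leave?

lcm(LM(g_1), LM(g_2)) = uv.
S = (lcm/LT(g_1))·g_1 − (lcm/LT(g_2))·g_2 = -7/8u + 3/4v + 1/8.
Reduce S modulo (g_1, g_2, g_3, g_4) in that order:
  leading term u: subtract (7/32)·g_2 from -7/8u + 3/4v + 1/8 → 3/4v - 3/4
  leading term v: no divisor's leading term divides it; move 3/4v to the remainder.
  leading term 1: no divisor's leading term divides it; move -3/4 to the remainder.
The remainder 3/4v - 3/4 is nonzero, so it would be added as the next basis element.

S(g_1, g_2) = -7/8u + 3/4v + 1/8; remainder on division = 3/4v - 3/4.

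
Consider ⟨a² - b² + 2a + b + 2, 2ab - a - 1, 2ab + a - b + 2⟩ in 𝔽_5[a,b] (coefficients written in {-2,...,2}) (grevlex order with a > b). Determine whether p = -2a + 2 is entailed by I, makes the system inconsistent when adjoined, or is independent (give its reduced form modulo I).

First compute the reduced Gröbner basis of I by Buchberger's algorithm.
f_1 = a² - b² + 2a + b + 2, LT = a².
f_2 = 2ab - a - 1, LT = ab.
f_3 = 2ab + a - b + 2, LT = ab.

S(f_1,f_2): lcm = a²b. S = -b³ - 2a² + 2ab + b² - 2a + 2b.
  leading term b³: no divisor's leading term divides it; move -b³ to the remainder.
  leading term a²: subtract (-2)·f_1 from -2a² + 2ab + b² - 2a + 2b → 2ab - b² + 2a - b - 1
  leading term ab: subtract (1)·f_2 from 2ab - b² + 2a - b - 1 → -b² - 2a - b
  leading term b²: no divisor's leading term divides it; move -b² to the remainder.
  leading term a: no divisor's leading term divides it; move -2a to the remainder.
  leading term b: no divisor's leading term divides it; move -b to the remainder.
  remainder -b³ - b² - 2a - b ≠ 0; add h_4 = -b³ - b² - 2a - b to the basis.

S(f_1,f_3): lcm = a²b. S = -b³ + 2a² + b² - a + 2b.
  leading term b³: subtract (1)·h_4 from -b³ + 2a² + b² - a + 2b → 2a² + 2b² + a - 2b
  leading term a²: subtract (2)·f_1 from 2a² + 2b² + a - 2b → -b² + 2a + b + 1
  leading term b²: no divisor's leading term divides it; move -b² to the remainder.
  leading term a: no divisor's leading term divides it; move 2a to the remainder.
  leading term b: no divisor's leading term divides it; move b to the remainder.
  leading term 1: no divisor's leading term divides it; move 1 to the remainder.
  remainder -b² + 2a + b + 1 ≠ 0; add h_5 = -b² + 2a + b + 1 to the basis.

S(f_2,f_3): lcm = ab. S = -a - 2b + 1.
  leading term a: no divisor's leading term divides it; move -a to the remainder.
  leading term b: no divisor's leading term divides it; move -2b to the remainder.
  leading term 1: no divisor's leading term divides it; move 1 to the remainder.
  remainder -a - 2b + 1 ≠ 0; add h_6 = -a - 2b + 1 to the basis.

S(f_2,h_5): lcm = ab². S = 2a² - 2ab + a + 2b.
  leading term a²: subtract (2)·f_1 from 2a² - 2ab + a + 2b → -2ab + 2b² + 2a + 1
  leading term ab: subtract (-1)·f_2 from -2ab + 2b² + 2a + 1 → 2b² + a
  leading term b²: subtract (-2)·h_5 from 2b² + a → 2b + 2
  leading term b: no divisor's leading term divides it; move 2b to the remainder.
  leading term 1: no divisor's leading term divides it; move 2 to the remainder.
  remainder 2b + 2 ≠ 0; add h_7 = 2b + 2 to the basis.

The other S-polynomials (S(f_1,h_4), S(f_2,h_4), S(f_3,h_4), S(f_1,h_5), S(f_3,h_5), S(h_4,h_5), S(f_1,h_6), S(f_2,h_6), S(f_3,h_6), S(h_4,h_6), S(h_5,h_6), S(f_1,h_7), S(f_2,h_7), S(f_3,h_7), S(h_4,h_7), S(h_5,h_7), S(h_6,h_7)) all reduce to 0 modulo the current basis, so we have a Gröbner basis.
Inter-reduce: drop elements whose leading term is divisible by another's, tail-reduce, and make monic.
Reduced Gröbner basis: {a + 2, b + 1}.
Label its elements g_1 = a + 2, g_2 = b + 1.

Reduce p = -2a + 2 modulo G:
  leading term a: subtract (-2)·g_1 from -2a + 2 → 1
  leading term 1: no divisor's leading term divides it; move 1 to the remainder.
  normal form = 1.
The normal form is nonzero, so p ∉ I. Since p minus its normal form lies in I, I + (p) = I + (r) where r = 1; decide whether this ideal is the whole ring.
Here r = 1 is a nonzero constant, hence a unit: 1 ∈ I + (p), the Gröbner basis of I + (p) is {1}, and the enlarged system has no common solution — adjoining p is inconsistent.

The remainder on division by a Gröbner basis is unique — it is the normal form.

Adjoining -2a + 2 makes the ideal the whole ring: the system is inconsistent.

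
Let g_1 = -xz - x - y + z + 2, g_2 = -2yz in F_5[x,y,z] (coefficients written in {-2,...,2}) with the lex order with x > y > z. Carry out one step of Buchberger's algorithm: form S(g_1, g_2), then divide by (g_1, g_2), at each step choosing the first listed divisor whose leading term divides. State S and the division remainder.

lcm(LM(g_1), LM(g_2)) = xyz.
S = (lcm/LT(g_1))·g_1 − (lcm/LT(g_2))·g_2 = xy + y^{2} - yz - 2y.
Reduce S modulo (g_1, g_2) in that order:
  leading term xy: no divisor's leading term divides it; move xy to the remainder.
  leading term y^{2}: no divisor's leading term divides it; move y^{2} to the remainder.
  leading term yz: subtract (-2)·g_2 from -yz - 2y → -2y
  leading term y: no divisor's leading term divides it; move -2y to the remainder.
The remainder xy + y^{2} - 2y is nonzero, so it would be added as the next basis element.

S(g_1, g_2) = xy + y^{2} - yz - 2y; remainder on division = xy + y^{2} - 2y.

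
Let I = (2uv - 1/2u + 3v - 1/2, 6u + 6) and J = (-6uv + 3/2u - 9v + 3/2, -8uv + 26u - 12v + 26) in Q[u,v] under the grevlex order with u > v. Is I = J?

Yes, the ideals are equal.

Equality of ideals is decidable: compute both reduced Gröbner bases (unique for the ordering) and check whether they agree.
Buchberger on the first generating set:
f_1 = 2uv - 1/2u + 3v - 1/2, LT = uv.
f_2 = 6u + 6, LT = u.

S(f_1,f_2): lcm = uv. S = -1/4u + 1/2v - 1/4.
  leading term u: subtract (-1/24)·f_2 from -1/4u + 1/2v - 1/4 → 1/2v
  leading term v: no divisor's leading term divides it; move 1/2v to the remainder.
  remainder 1/2v ≠ 0; add g_3 = 1/2v to the basis.

The other S-polynomials (S(f_1,g_3), S(f_2,g_3)) all reduce to 0 modulo the current basis, so we have a Gröbner basis.
Inter-reduce: drop elements whose leading term is divisible by another's, tail-reduce, and make monic.
Reduced Gröbner basis: {u + 1, v}.

Buchberger on the second generating set:
h_1 = -6uv + 3/2u - 9v + 3/2, LT = uv.
h_2 = -8uv + 26u - 12v + 26, LT = uv.

S(h_1,h_2): lcm = uv. S = 3u + 3.
  leading term u: no divisor's leading term divides it; move 3u to the remainder.
  leading term 1: no divisor's leading term divides it; move 3 to the remainder.
  remainder 3u + 3 ≠ 0; add k_3 = 3u + 3 to the basis.

S(h_1,k_3): lcm = uv. S = -1/4u + 1/2v - 1/4.
  leading term u: subtract (-1/12)·k_3 from -1/4u + 1/2v - 1/4 → 1/2v
  leading term v: no divisor's leading term divides it; move 1/2v to the remainder.
  remainder 1/2v ≠ 0; add k_4 = 1/2v to the basis.

The other S-polynomials (S(h_2,k_3), S(h_1,k_4), S(h_2,k_4), S(k_3,k_4)) all reduce to 0 modulo the current basis, so we have a Gröbner basis.
Inter-reduce: drop elements whose leading term is divisible by another's, tail-reduce, and make monic.
Reduced Gröbner basis: {u + 1, v}.

Same reduced basis, so the two generating sets span the same ideal.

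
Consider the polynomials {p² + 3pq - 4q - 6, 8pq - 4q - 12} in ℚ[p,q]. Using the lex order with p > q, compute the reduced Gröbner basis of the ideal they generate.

G = {p - 5/3q² - ⅚q + ½, q³ + ½q² - ⅗q - 9/10}

This is the nonlinear analogue of row-reducing a linear system.

f_1 = p² + 3pq - 4q - 6, LT = p².
f_2 = 8pq - 4q - 12, LT = pq.

S(f_1,f_2): lcm = p²q. S = 3pq² + ½pq + 3/2p - 4q² - 6q.
  leading term pq²: subtract (⅜q)·f_2 from 3pq² + ½pq + 3/2p - 4q² - 6q → ½pq + 3/2p - 5/2q² - 3/2q
  leading term pq: subtract (1/16)·f_2 from ½pq + 3/2p - 5/2q² - 3/2q → 3/2p - 5/2q² - 5/4q + ¾
  leading term p: no divisor's leading term divides it; move 3/2p to the remainder.
  leading term q²: no divisor's leading term divides it; move -5/2q² to the remainder.
  leading term q: no divisor's leading term divides it; move -5/4q to the remainder.
  leading term 1: no divisor's leading term divides it; move ¾ to the remainder.
  remainder 3/2p - 5/2q² - 5/4q + ¾ ≠ 0; add g_3 = 3/2p - 5/2q² - 5/4q + ¾ to the basis.

S(f_2,g_3): lcm = pq. S = 5/3q³ + ⅚q² - q - 3/2.
  leading term q³: no divisor's leading term divides it; move 5/3q³ to the remainder.
  leading term q²: no divisor's leading term divides it; move ⅚q² to the remainder.
  leading term q: no divisor's leading term divides it; move -q to the remainder.
  leading term 1: no divisor's leading term divides it; move -3/2 to the remainder.
  remainder 5/3q³ + ⅚q² - q - 3/2 ≠ 0; add g_4 = 5/3q³ + ⅚q² - q - 3/2 to the basis.

The other S-polynomials (S(f_1,g_3), S(f_1,g_4), S(f_2,g_4), S(g_3,g_4)) all reduce to 0 modulo the current basis, so we have a Gröbner basis.
Inter-reduce: drop elements whose leading term is divisible by another's, tail-reduce, and make monic.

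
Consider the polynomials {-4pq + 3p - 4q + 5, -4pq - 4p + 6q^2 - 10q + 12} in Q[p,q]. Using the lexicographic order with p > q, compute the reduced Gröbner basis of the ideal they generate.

The reduced Gröbner basis is the canonical form of the ideal for this ordering.

f_1 = -4pq + 3p - 4q + 5, LT = pq.
f_2 = -4pq - 4p + 6q^2 - 10q + 12, LT = pq.

S(f_1,f_2): lcm = pq. S = -7/4p + 3/2q^2 - 3/2q + 7/4.
  reduce S modulo (f_1, f_2):
  remainder -7/4p + 3/2q^2 - 3/2q + 7/4 ≠ 0; add g_3 = -7/4p + 3/2q^2 - 3/2q + 7/4 to the basis.

S(f_1,g_3): lcm = pq. S = -3/4p + 6/7q^3 - 6/7q^2 + 2q - 5/4.
  reduce S modulo (f_1, f_2, g_3):
  remainder 6/7q^3 - 3/2q^2 + 37/14q - 2 ≠ 0; add g_4 = 6/7q^3 - 3/2q^2 + 37/14q - 2 to the basis.

The other S-polynomials (S(f_2,g_3), S(f_1,g_4), S(f_2,g_4), S(g_3,g_4)) all reduce to 0 modulo the current basis, so we have a Gröbner basis.
Inter-reduce: drop elements whose leading term is divisible by another's, tail-reduce, and make monic.

G = {p - 6/7q^2 + 6/7q - 1, q^3 - 7/4q^2 + 37/12q - 7/3}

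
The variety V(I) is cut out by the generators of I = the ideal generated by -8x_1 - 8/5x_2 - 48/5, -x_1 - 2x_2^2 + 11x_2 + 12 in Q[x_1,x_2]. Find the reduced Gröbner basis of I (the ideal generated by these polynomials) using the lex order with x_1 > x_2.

f_1 = -8x_1 - 8/5x_2 - 48/5, LT = x_1.
f_2 = -x_1 - 2x_2^2 + 11x_2 + 12, LT = x_1.

S(f_1,f_2): lcm = x_1. S = -2x_2^2 + 56/5x_2 + 66/5.
  leading term x_2^2: no divisor's leading term divides it; move -2x_2^2 to the remainder.
  leading term x_2: no divisor's leading term divides it; move 56/5x_2 to the remainder.
  leading term 1: no divisor's leading term divides it; move 66/5 to the remainder.
  remainder -2x_2^2 + 56/5x_2 + 66/5 ≠ 0; add g_3 = -2x_2^2 + 56/5x_2 + 66/5 to the basis.

S(f_1,g_3): leading monomials are coprime, so the S-polynomial reduces to 0 (Buchberger's first criterion).
S(f_2,g_3): leading monomials are coprime, so the S-polynomial reduces to 0 (Buchberger's first criterion).
Every S-polynomial of the final basis reduces to 0, so we have a Gröbner basis.
Inter-reduce: drop elements whose leading term is divisible by another's, tail-reduce, and make monic.

G = {x_1 + 1/5x_2 + 6/5, x_2^2 - 28/5x_2 - 33/5}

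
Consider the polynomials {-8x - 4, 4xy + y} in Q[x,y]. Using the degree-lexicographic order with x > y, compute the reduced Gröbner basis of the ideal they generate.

G = {x + 1/2, y}

f_1 = -8x - 4, LT = x.
f_2 = 4xy + y, LT = xy.

S(f_1,f_2): lcm = xy. S = 1/4y.
  reduce S modulo (f_1, f_2):
  remainder 1/4y ≠ 0; add g_3 = 1/4y to the basis.

The other S-polynomials (S(f_1,g_3), S(f_2,g_3)) all reduce to 0 modulo the current basis, so we have a Gröbner basis.
Inter-reduce: drop elements whose leading term is divisible by another's, tail-reduce, and make monic.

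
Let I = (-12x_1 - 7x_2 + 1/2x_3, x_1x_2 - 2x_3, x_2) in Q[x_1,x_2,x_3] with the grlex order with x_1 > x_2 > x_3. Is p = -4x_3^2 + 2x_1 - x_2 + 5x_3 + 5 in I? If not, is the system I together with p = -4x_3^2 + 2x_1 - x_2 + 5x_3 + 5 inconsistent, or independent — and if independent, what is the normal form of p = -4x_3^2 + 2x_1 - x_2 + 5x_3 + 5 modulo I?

First compute the reduced Gröbner basis of I by Buchberger's algorithm.
f_1 = -12x_1 - 7x_2 + 1/2x_3, LT = x_1.
f_2 = x_1x_2 - 2x_3, LT = x_1x_2.
f_3 = x_2, LT = x_2.

S(f_1,f_2): lcm = x_1x_2. S = 7/12x_2^2 - 1/24x_2x_3 + 2x_3.
  reduce S modulo (f_1, f_2, f_3):
  remainder 2x_3 ≠ 0; add h_4 = 2x_3 to the basis.

The other S-polynomials (S(f_1,f_3), S(f_2,f_3), S(f_1,h_4), S(f_2,h_4), S(f_3,h_4)) all reduce to 0 modulo the current basis, so we have a Gröbner basis.
Inter-reduce: drop elements whose leading term is divisible by another's, tail-reduce, and make monic.
Reduced Gröbner basis: {x_1, x_2, x_3}.
Label its elements g_1 = x_1, g_2 = x_2, g_3 = x_3.

Reduce p = -4x_3^2 + 2x_1 - x_2 + 5x_3 + 5 modulo G:
  leading term x_3^2: subtract (-4x_3)·g_3 from -4x_3^2 + 2x_1 - x_2 + 5x_3 + 5 → 2x_1 - x_2 + 5x_3 + 5
  leading term x_1: subtract (2)·g_1 from 2x_1 - x_2 + 5x_3 + 5 → -x_2 + 5x_3 + 5
  leading term x_2: subtract (-1)·g_2 from -x_2 + 5x_3 + 5 → 5x_3 + 5
  leading term x_3: subtract (5)·g_3 from 5x_3 + 5 → 5
  leading term 1: no divisor's leading term divides it; move 5 to the remainder.
  normal form = 5.
The normal form is nonzero, so p ∉ I. Since p minus its normal form lies in I, I + (p) = I + (r) where r = 5; decide whether this ideal is the whole ring.
Here r = 5 is a nonzero constant, hence a unit: 1 ∈ I + (p), the Gröbner basis of I + (p) is {1}, and the enlarged system has no common solution — adjoining p is inconsistent.

Adjoining -4x_3^2 + 2x_1 - x_2 + 5x_3 + 5 makes the ideal the whole ring: the system is inconsistent.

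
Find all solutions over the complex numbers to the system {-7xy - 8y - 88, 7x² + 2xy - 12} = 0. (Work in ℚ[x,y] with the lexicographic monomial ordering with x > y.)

{(2, -4), (-11/7 - sqrt(73)/7, -33/8 + 11*sqrt(73)/8), (-11/7 + sqrt(73)/7, -11*sqrt(73)/8 - 33/8)}

Compute a lex Gröbner basis by Buchberger's algorithm.
f_1 = -7xy - 8y - 88, LT = xy.
f_2 = 7x² + 2xy - 12, LT = x².

S(f_1,f_2): lcm = x²y. S = -2/7xy² + 8/7xy + 88/7x + 12/7y.
  leading term xy²: subtract (2/49y)·f_1 from -2/7xy² + 8/7xy + 88/7x + 12/7y → 8/7xy + 88/7x + 16/49y² + 260/49y
  leading term xy: subtract (-8/49)·f_1 from 8/7xy + 88/7x + 16/49y² + 260/49y → 88/7x + 16/49y² + 4y - 704/49
  leading term x: no divisor's leading term divides it; move 88/7x to the remainder.
  leading term y²: no divisor's leading term divides it; move 16/49y² to the remainder.
  leading term y: no divisor's leading term divides it; move 4y to the remainder.
  leading term 1: no divisor's leading term divides it; move -704/49 to the remainder.
  remainder 88/7x + 16/49y² + 4y - 704/49 ≠ 0; add h_3 = 88/7x + 16/49y² + 4y - 704/49 to the basis.

S(f_1,h_3): lcm = xy. S = -2/77y³ - 7/22y² + 16/7y + 88/7.
  leading term y³: no divisor's leading term divides it; move -2/77y³ to the remainder.
  leading term y²: no divisor's leading term divides it; move -7/22y² to the remainder.
  leading term y: no divisor's leading term divides it; move 16/7y to the remainder.
  leading term 1: no divisor's leading term divides it; move 88/7 to the remainder.
  remainder -2/77y³ - 7/22y² + 16/7y + 88/7 ≠ 0; add h_4 = -2/77y³ - 7/22y² + 16/7y + 88/7 to the basis.

The other S-polynomials (S(f_2,h_3), S(f_1,h_4), S(f_2,h_4), S(h_3,h_4)) all reduce to 0 modulo the current basis, so we have a Gröbner basis.
Inter-reduce: drop elements whose leading term is divisible by another's, tail-reduce, and make monic.
Reduced Gröbner basis: {x + 2/77y² + 7/22y - 8/7, y³ + 49/4y² - 88y - 484}.

A lex Gröbner basis eliminates variables successively. Here y³ + 49/4y² - 88y - 484 depends only on y, with roots {-4, -33/8 + 11*sqrt(73)/8, -11*sqrt(73)/8 - 33/8}; lifting each root through the earlier basis elements recovers the full solutions.
  y = -4: the earlier basis element becomes x - 2 = 0, giving x = 2 — point (2, -4).
  y = -33/8 + 11*sqrt(73)/8: the earlier basis element becomes x + sqrt(73)/7 + 11/7 = 0, giving x = -11/7 - sqrt(73)/7 — point (-11/7 - sqrt(73)/7, -33/8 + 11*sqrt(73)/8).
  y = -11*sqrt(73)/8 - 33/8: the earlier basis element becomes x - sqrt(73)/7 + 11/7 = 0, giving x = -11/7 + sqrt(73)/7 — point (-11/7 + sqrt(73)/7, -11*sqrt(73)/8 - 33/8).
Check: every point annihilates each of the original generators.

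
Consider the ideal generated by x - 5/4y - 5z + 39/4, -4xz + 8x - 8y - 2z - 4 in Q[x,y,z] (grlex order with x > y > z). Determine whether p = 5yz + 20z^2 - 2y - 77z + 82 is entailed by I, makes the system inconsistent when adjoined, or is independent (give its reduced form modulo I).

First compute the reduced Gröbner basis of I by Buchberger's algorithm.
f_1 = x - 5/4y - 5z + 39/4, LT = x.
f_2 = -4xz + 8x - 8y - 2z - 4, LT = xz.

S(f_1,f_2): lcm = xz. S = -5/4yz - 5z^2 + 2x - 2y + 37/4z - 1.
  leading term yz: no divisor's leading term divides it; move -5/4yz to the remainder.
  leading term z^2: no divisor's leading term divides it; move -5z^2 to the remainder.
  leading term x: subtract (2)·f_1 from 2x - 2y + 37/4z - 1 → 1/2y + 77/4z - 41/2
  leading term y: no divisor's leading term divides it; move 1/2y to the remainder.
  leading term z: no divisor's leading term divides it; move 77/4z to the remainder.
  leading term 1: no divisor's leading term divides it; move -41/2 to the remainder.
  remainder -5/4yz - 5z^2 + 1/2y + 77/4z - 41/2 ≠ 0; add h_3 = -5/4yz - 5z^2 + 1/2y + 77/4z - 41/2 to the basis.

The other S-polynomials (S(f_1,h_3), S(f_2,h_3)) all reduce to 0 modulo the current basis, so we have a Gröbner basis.
Inter-reduce: drop elements whose leading term is divisible by another's, tail-reduce, and make monic.
Reduced Gröbner basis: {yz + 4z^2 - 2/5y - 77/5z + 82/5, x - 5/4y - 5z + 39/4}.
Label its elements g_1 = yz + 4z^2 - 2/5y - 77/5z + 82/5, g_2 = x - 5/4y - 5z + 39/4.

Reduce p = 5yz + 20z^2 - 2y - 77z + 82 modulo G:
  leading term yz: subtract (5)·g_1 from 5yz + 20z^2 - 2y - 77z + 82 → 0
  normal form = 0.
Since the normal form is 0, p ∈ I.

5yz + 20z^2 - 2y - 77z + 82 lies in I (it reduces to 0).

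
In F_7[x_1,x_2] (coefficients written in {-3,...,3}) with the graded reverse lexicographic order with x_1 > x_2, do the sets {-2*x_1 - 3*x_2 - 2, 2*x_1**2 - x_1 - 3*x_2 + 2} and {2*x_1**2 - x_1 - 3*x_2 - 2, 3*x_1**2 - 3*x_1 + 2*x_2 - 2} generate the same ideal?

Equality of ideals is decidable: compute both reduced Gröbner bases (unique for the ordering) and check whether they agree.
Buchberger on the first generating set:
f_1 = -2*x_1 - 3*x_2 - 2, LT = x_1.
f_2 = 2*x_1**2 - x_1 - 3*x_2 + 2, LT = x_1**2.

S(f_1,f_2): lcm = x_1**2. S = -2*x_1*x_2 - 2*x_1 - 2*x_2 - 1.
  leading term x_1*x_2: subtract (x_2)·f_1 from -2*x_1*x_2 - 2*x_1 - 2*x_2 - 1 → 3*x_2**2 - 2*x_1 - 1
  leading term x_2**2: no divisor's leading term divides it; move 3*x_2**2 to the remainder.
  leading term x_1: subtract (1)·f_1 from -2*x_1 - 1 → 3*x_2 + 1
  leading term x_2: no divisor's leading term divides it; move 3*x_2 to the remainder.
  leading term 1: no divisor's leading term divides it; move 1 to the remainder.
  remainder 3*x_2**2 + 3*x_2 + 1 ≠ 0; add g_3 = 3*x_2**2 + 3*x_2 + 1 to the basis.

S(f_1,g_3): leading monomials are coprime, so the S-polynomial reduces to 0 (Buchberger's first criterion).
S(f_2,g_3): leading monomials are coprime, so the S-polynomial reduces to 0 (Buchberger's first criterion).
Every S-polynomial of the final basis reduces to 0, so we have a Gröbner basis.
Inter-reduce: drop elements whose leading term is divisible by another's, tail-reduce, and make monic.
Reduced Gröbner basis: {x_2**2 + x_2 - 2, x_1 - 2*x_2 + 1}.

Buchberger on the second generating set:
h_1 = 2*x_1**2 - x_1 - 3*x_2 - 2, LT = x_1**2.
h_2 = 3*x_1**2 - 3*x_1 + 2*x_2 - 2, LT = x_1**2.

S(h_1,h_2): lcm = x_1**2. S = -3*x_1 - x_2 + 2.
  leading term x_1: no divisor's leading term divides it; move -3*x_1 to the remainder.
  leading term x_2: no divisor's leading term divides it; move -x_2 to the remainder.
  leading term 1: no divisor's leading term divides it; move 2 to the remainder.
  remainder -3*x_1 - x_2 + 2 ≠ 0; add k_3 = -3*x_1 - x_2 + 2 to the basis.

S(h_1,k_3): lcm = x_1**2. S = 2*x_1*x_2 - x_1 + 2*x_2 - 1.
  leading term x_1*x_2: subtract (-3*x_2)·k_3 from 2*x_1*x_2 - x_1 + 2*x_2 - 1 → -3*x_2**2 - x_1 + x_2 - 1
  leading term x_2**2: no divisor's leading term divides it; move -3*x_2**2 to the remainder.
  leading term x_1: subtract (-2)·k_3 from -x_1 + x_2 - 1 → -x_2 + 3
  leading term x_2: no divisor's leading term divides it; move -x_2 to the remainder.
  leading term 1: no divisor's leading term divides it; move 3 to the remainder.
  remainder -3*x_2**2 - x_2 + 3 ≠ 0; add k_4 = -3*x_2**2 - x_2 + 3 to the basis.

S(h_2,k_3): lcm = x_1**2. S = 2*x_1*x_2 + 2*x_1 + 3*x_2 - 3.
  leading term x_1*x_2: subtract (-3*x_2)·k_3 from 2*x_1*x_2 + 2*x_1 + 3*x_2 - 3 → -3*x_2**2 + 2*x_1 + 2*x_2 - 3
  leading term x_2**2: subtract (1)·k_4 from -3*x_2**2 + 2*x_1 + 2*x_2 - 3 → 2*x_1 + 3*x_2 + 1
  leading term x_1: subtract (-3)·k_3 from 2*x_1 + 3*x_2 + 1 → 0
  remainder 0.

S(h_1,k_4): leading monomials are coprime, so the S-polynomial reduces to 0 (Buchberger's first criterion).
S(h_2,k_4): leading monomials are coprime, so the S-polynomial reduces to 0 (Buchberger's first criterion).
S(k_3,k_4): leading monomials are coprime, so the S-polynomial reduces to 0 (Buchberger's first criterion).
Every S-polynomial of the final basis reduces to 0, so we have a Gröbner basis.
Inter-reduce: drop elements whose leading term is divisible by another's, tail-reduce, and make monic.
Reduced Gröbner basis: {x_2**2 - 2*x_2 - 1, x_1 - 2*x_2 - 3}.

The bases are distinct; the ideals are different.

No, the ideals differ.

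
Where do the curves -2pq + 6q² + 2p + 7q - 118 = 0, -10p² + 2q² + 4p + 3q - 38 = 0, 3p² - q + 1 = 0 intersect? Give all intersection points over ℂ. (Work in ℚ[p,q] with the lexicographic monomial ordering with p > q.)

Compute a lex Gröbner basis by Buchberger's algorithm.
f_1 = -2pq + 2p + 6q² + 7q - 118, LT = pq.
f_2 = -10p² + 4p + 2q² + 3q - 38, LT = p².
f_3 = 3p² - q + 1, LT = p².

S(f_1,f_2): lcm = p²q. S = -p² - 3pq² - 31/10pq + 59p + ⅕q³ + 3/10q² - 19/5q.
  leading term p²: subtract (1/10)·f_2 from -p² - 3pq² - 31/10pq + 59p + ⅕q³ + 3/10q² - 19/5q → -3pq² - 31/10pq + 293/5p + ⅕q³ + 1/10q² - 41/10q + 19/5
  leading term pq²: subtract (3/2q)·f_1 from -3pq² - 31/10pq + 293/5p + ⅕q³ + 1/10q² - 41/10q + 19/5 → -61/10pq + 293/5p - 44/5q³ - 52/5q² + 1729/10q + 19/5
  leading term pq: subtract (61/20)·f_1 from -61/10pq + 293/5p - 44/5q³ - 52/5q² + 1729/10q + 19/5 → 105/2p - 44/5q³ - 287/10q² + 3031/20q + 3637/10
  leading term p: no divisor's leading term divides it; move 105/2p to the remainder.
  leading term q³: no divisor's leading term divides it; move -44/5q³ to the remainder.
  leading term q²: no divisor's leading term divides it; move -287/10q² to the remainder.
  leading term q: no divisor's leading term divides it; move 3031/20q to the remainder.
  leading term 1: no divisor's leading term divides it; move 3637/10 to the remainder.
  remainder 105/2p - 44/5q³ - 287/10q² + 3031/20q + 3637/10 ≠ 0; add h_4 = 105/2p - 44/5q³ - 287/10q² + 3031/20q + 3637/10 to the basis.

S(f_1,f_3): lcm = p²q. S = -p² - 3pq² - 7/2pq + 59p + ⅓q² - ⅓q.
  leading term p²: subtract (1/10)·f_2 from -p² - 3pq² - 7/2pq + 59p + ⅓q² - ⅓q → -3pq² - 7/2pq + 293/5p + 2/15q² - 19/30q + 19/5
  leading term pq²: subtract (3/2q)·f_1 from -3pq² - 7/2pq + 293/5p + 2/15q² - 19/30q + 19/5 → -13/2pq + 293/5p - 9q³ - 311/30q² + 5291/30q + 19/5
  leading term pq: subtract (13/4)·f_1 from -13/2pq + 293/5p - 9q³ - 311/30q² + 5291/30q + 19/5 → 521/10p - 9q³ - 448/15q² + 9217/60q + 3873/10
  leading term p: subtract (521/525)·h_4 from 521/10p - 9q³ - 448/15q² + 9217/60q + 3873/10 → -701/2625q³ - 1039/750q² + 1208/375q + 69224/2625
  leading term q³: no divisor's leading term divides it; move -701/2625q³ to the remainder.
  leading term q²: no divisor's leading term divides it; move -1039/750q² to the remainder.
  leading term q: no divisor's leading term divides it; move 1208/375q to the remainder.
  leading term 1: no divisor's leading term divides it; move 69224/2625 to the remainder.
  remainder -701/2625q³ - 1039/750q² + 1208/375q + 69224/2625 ≠ 0; add h_5 = -701/2625q³ - 1039/750q² + 1208/375q + 69224/2625 to the basis.

S(f_2,f_3): lcm = p². S = -⅖p - ⅕q² + 1/30q + 52/15.
  leading term p: subtract (-4/525)·h_4 from -⅖p - ⅕q² + 1/30q + 52/15 → -176/2625q³ - 157/375q² + 297/250q + 5458/875
  leading term q³: subtract (176/701)·h_5 from -176/2625q³ - 157/375q² + 297/250q + 5458/875 → -149/2103q² + 1595/4206q - 806/2103
  leading term q²: no divisor's leading term divides it; move -149/2103q² to the remainder.
  leading term q: no divisor's leading term divides it; move 1595/4206q to the remainder.
  leading term 1: no divisor's leading term divides it; move -806/2103 to the remainder.
  remainder -149/2103q² + 1595/4206q - 806/2103 ≠ 0; add h_6 = -149/2103q² + 1595/4206q - 806/2103 to the basis.

S(f_1,h_4): lcm = pq. S = -p + 88/525q⁴ + 41/75q³ - 883/150q² - 10949/1050q + 59.
  leading term p: subtract (-2/105)·h_4 from -p + 88/525q⁴ + 41/75q³ - 883/150q² - 10949/1050q + 59 → 88/525q⁴ + 199/525q³ - 193/30q² - 3959/525q + 34612/525
  leading term q⁴: subtract (-440/701q)·h_5 from 88/525q⁴ + 199/525q³ - 193/30q² - 3959/525q + 34612/525 → -60171/122675q³ - 154619/35050q² + 473779/52575q + 34612/525
  leading term q³: subtract (902565/491401)·h_5 from -60171/122675q³ - 154619/35050q² + 473779/52575q + 34612/525 → -917405/491401q² + 4562375/1474203q + 25785940/1474203
  leading term q²: subtract (2752215/104449)·h_6 from -917405/491401q² + 4562375/1474203q + 25785940/1474203 → -4322675/626694q + 8645350/313347
  leading term q: no divisor's leading term divides it; move -4322675/626694q to the remainder.
  leading term 1: no divisor's leading term divides it; move 8645350/313347 to the remainder.
  remainder -4322675/626694q + 8645350/313347 ≠ 0; add h_7 = -4322675/626694q + 8645350/313347 to the basis.

The other S-polynomials (S(f_2,h_4), S(f_3,h_4), S(f_1,h_5), S(f_2,h_5), S(f_3,h_5), S(h_4,h_5), S(f_1,h_6), S(f_2,h_6), S(f_3,h_6), S(h_4,h_6), S(h_5,h_6), S(f_1,h_7), S(f_2,h_7), S(f_3,h_7), S(h_4,h_7), S(h_5,h_7), S(h_6,h_7)) all reduce to 0 modulo the current basis, so we have a Gröbner basis.
Inter-reduce: drop elements whose leading term is divisible by another's, tail-reduce, and make monic.
Reduced Gröbner basis: {p - 1, q - 4}.

From the last basis element, q - 4 = 0, so q takes values in {4}. Each choice, substituted upward through the basis, yields the corresponding point(s) of the solution set.
  q = 4: the earlier basis element becomes p - 1 = 0, giving p = 1 — point (1, 4).
Each listed point satisfies every original equation (direct substitution).

{(1, 4)}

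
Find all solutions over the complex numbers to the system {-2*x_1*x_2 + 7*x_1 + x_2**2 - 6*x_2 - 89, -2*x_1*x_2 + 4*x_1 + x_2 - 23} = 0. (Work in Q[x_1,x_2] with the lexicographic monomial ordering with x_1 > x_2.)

Compute a lex Gröbner basis by Buchberger's algorithm.
f_1 = -2*x_1*x_2 + 7*x_1 + x_2**2 - 6*x_2 - 89, LT = x_1*x_2.
f_2 = -2*x_1*x_2 + 4*x_1 + x_2 - 23, LT = x_1*x_2.

S(f_1,f_2): lcm = x_1*x_2. S = -3/2*x_1 - 1/2*x_2**2 + 7/2*x_2 + 33.
  leading term x_1: no divisor's leading term divides it; move -3/2*x_1 to the remainder.
  leading term x_2**2: no divisor's leading term divides it; move -1/2*x_2**2 to the remainder.
  leading term x_2: no divisor's leading term divides it; move 7/2*x_2 to the remainder.
  leading term 1: no divisor's leading term divides it; move 33 to the remainder.
  remainder -3/2*x_1 - 1/2*x_2**2 + 7/2*x_2 + 33 ≠ 0; add h_3 = -3/2*x_1 - 1/2*x_2**2 + 7/2*x_2 + 33 to the basis.

S(f_1,h_3): lcm = x_1*x_2. S = -7/2*x_1 - 1/3*x_2**3 + 11/6*x_2**2 + 25*x_2 + 89/2.
  leading term x_1: subtract (7/3)·h_3 from -7/2*x_1 - 1/3*x_2**3 + 11/6*x_2**2 + 25*x_2 + 89/2 → -1/3*x_2**3 + 3*x_2**2 + 101/6*x_2 - 65/2
  leading term x_2**3: no divisor's leading term divides it; move -1/3*x_2**3 to the remainder.
  leading term x_2**2: no divisor's leading term divides it; move 3*x_2**2 to the remainder.
  leading term x_2: no divisor's leading term divides it; move 101/6*x_2 to the remainder.
  leading term 1: no divisor's leading term divides it; move -65/2 to the remainder.
  remainder -1/3*x_2**3 + 3*x_2**2 + 101/6*x_2 - 65/2 ≠ 0; add h_4 = -1/3*x_2**3 + 3*x_2**2 + 101/6*x_2 - 65/2 to the basis.

S(f_2,h_3): lcm = x_1*x_2. S = -2*x_1 - 1/3*x_2**3 + 7/3*x_2**2 + 43/2*x_2 + 23/2.
  leading term x_1: subtract (4/3)·h_3 from -2*x_1 - 1/3*x_2**3 + 7/3*x_2**2 + 43/2*x_2 + 23/2 → -1/3*x_2**3 + 3*x_2**2 + 101/6*x_2 - 65/2
  leading term x_2**3: subtract (1)·h_4 from -1/3*x_2**3 + 3*x_2**2 + 101/6*x_2 - 65/2 → 0
  remainder 0.

S(f_1,h_4): lcm = x_1*x_2**3. S = 11/2*x_1*x_2**2 + 101/2*x_1*x_2 - 195/2*x_1 - 1/2*x_2**4 + 3*x_2**3 + 89/2*x_2**2.
  leading term x_1*x_2**2: subtract (-11/4*x_2)·f_1 from 11/2*x_1*x_2**2 + 101/2*x_1*x_2 - 195/2*x_1 - 1/2*x_2**4 + 3*x_2**3 + 89/2*x_2**2 → 279/4*x_1*x_2 - 195/2*x_1 - 1/2*x_2**4 + 23/4*x_2**3 + 28*x_2**2 - 979/4*x_2
  leading term x_1*x_2: subtract (-279/8)·f_1 from 279/4*x_1*x_2 - 195/2*x_1 - 1/2*x_2**4 + 23/4*x_2**3 + 28*x_2**2 - 979/4*x_2 → 1173/8*x_1 - 1/2*x_2**4 + 23/4*x_2**3 + 503/8*x_2**2 - 454*x_2 - 24831/8
  leading term x_1: subtract (-391/4)·h_3 from 1173/8*x_1 - 1/2*x_2**4 + 23/4*x_2**3 + 503/8*x_2**2 - 454*x_2 - 24831/8 → -1/2*x_2**4 + 23/4*x_2**3 + 14*x_2**2 - 895/8*x_2 + 975/8
  leading term x_2**4: subtract (3/2*x_2)·h_4 from -1/2*x_2**4 + 23/4*x_2**3 + 14*x_2**2 - 895/8*x_2 + 975/8 → 5/4*x_2**3 - 45/4*x_2**2 - 505/8*x_2 + 975/8
  leading term x_2**3: subtract (-15/4)·h_4 from 5/4*x_2**3 - 45/4*x_2**2 - 505/8*x_2 + 975/8 → 0
  remainder 0.

S(f_2,h_4): lcm = x_1*x_2**3. S = 7*x_1*x_2**2 + 101/2*x_1*x_2 - 195/2*x_1 - 1/2*x_2**3 + 23/2*x_2**2.
  leading term x_1*x_2**2: subtract (-7/2*x_2)·f_1 from 7*x_1*x_2**2 + 101/2*x_1*x_2 - 195/2*x_1 - 1/2*x_2**3 + 23/2*x_2**2 → 75*x_1*x_2 - 195/2*x_1 + 3*x_2**3 - 19/2*x_2**2 - 623/2*x_2
  leading term x_1*x_2: subtract (-75/2)·f_1 from 75*x_1*x_2 - 195/2*x_1 + 3*x_2**3 - 19/2*x_2**2 - 623/2*x_2 → 165*x_1 + 3*x_2**3 + 28*x_2**2 - 1073/2*x_2 - 6675/2
  leading term x_1: subtract (-110)·h_3 from 165*x_1 + 3*x_2**3 + 28*x_2**2 - 1073/2*x_2 - 6675/2 → 3*x_2**3 - 27*x_2**2 - 303/2*x_2 + 585/2
  leading term x_2**3: subtract (-9)·h_4 from 3*x_2**3 - 27*x_2**2 - 303/2*x_2 + 585/2 → 0
  remainder 0.

S(h_3,h_4): leading monomials are coprime, so the S-polynomial reduces to 0 (Buchberger's first criterion).
Every S-polynomial of the final basis reduces to 0, so we have a Gröbner basis.
Inter-reduce: drop elements whose leading term is divisible by another's, tail-reduce, and make monic.
Reduced Gröbner basis: {x_1 + 1/3*x_2**2 - 7/3*x_2 - 22, x_2**3 - 9*x_2**2 - 101/2*x_2 + 195/2}.

A lex Gröbner basis eliminates variables successively. Here x_2**3 - 9*x_2**2 - 101/2*x_2 + 195/2 depends only on x_2, with roots {-5, 7 - sqrt(118)/2, sqrt(118)/2 + 7}; lifting each root through the earlier basis elements recovers the full solutions.
  x_2 = -5: the earlier basis element becomes x_1 - 2 = 0, giving x_1 = 2 — point (2, -5).
  x_2 = 7 - sqrt(118)/2: the earlier basis element becomes x_1 - 7*sqrt(118)/6 - 73/6 = 0, giving x_1 = 73/6 + 7*sqrt(118)/6 — point (73/6 + 7*sqrt(118)/6, 7 - sqrt(118)/2).
  x_2 = sqrt(118)/2 + 7: the earlier basis element becomes x_1 - 73/6 + 7*sqrt(118)/6 = 0, giving x_1 = 73/6 - 7*sqrt(118)/6 — point (73/6 - 7*sqrt(118)/6, sqrt(118)/2 + 7).
Each listed point satisfies every original equation (direct substitution).

{(2, -5), (73/6 + 7*sqrt(118)/6, 7 - sqrt(118)/2), (73/6 - 7*sqrt(118)/6, sqrt(118)/2 + 7)}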